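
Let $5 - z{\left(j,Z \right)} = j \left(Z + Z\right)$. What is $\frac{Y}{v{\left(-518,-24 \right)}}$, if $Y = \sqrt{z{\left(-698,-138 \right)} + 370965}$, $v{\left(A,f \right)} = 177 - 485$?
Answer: $- \frac{\sqrt{178322}}{308} \approx -1.371$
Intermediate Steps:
$v{\left(A,f \right)} = -308$ ($v{\left(A,f \right)} = 177 - 485 = -308$)
$z{\left(j,Z \right)} = 5 - 2 Z j$ ($z{\left(j,Z \right)} = 5 - j \left(Z + Z\right) = 5 - j 2 Z = 5 - 2 Z j$)
$Y = \sqrt{178322}$ ($Y = \sqrt{\left(5 - \left(-276\right) \left(-698\right)\right) + 370965} = \sqrt{\left(5 - 192648\right) + 370965} = \sqrt{-192643 + 370965} = \sqrt{178322} \approx 422.28$)
$\frac{Y}{v{\left(-518,-24 \right)}} = \frac{\sqrt{178322}}{-308} = \sqrt{178322} \left(- \frac{1}{308}\right) = - \frac{\sqrt{178322}}{308}$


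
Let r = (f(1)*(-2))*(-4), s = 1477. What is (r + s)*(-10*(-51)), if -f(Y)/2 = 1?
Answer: 745110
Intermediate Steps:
f(Y) = -2 (f(Y) = -2*1 = -2)
r = -16 (r = -2*(-2)*(-4) = 4*(-4) = -16)
(r + s)*(-10*(-51)) = (-16 + 1477)*(-10*(-51)) = 1461*510 = 745110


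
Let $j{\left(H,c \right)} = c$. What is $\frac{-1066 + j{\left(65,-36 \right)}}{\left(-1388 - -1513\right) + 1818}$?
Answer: $- \frac{38}{67} \approx -0.56716$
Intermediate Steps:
$\frac{-1066 + j{\left(65,-36 \right)}}{\left(-1388 - -1513\right) + 1818} = \frac{-1066 - 36}{\left(-1388 - -1513\right) + 1818} = - \frac{1102}{\left(-1388 + 1513\right) + 1818} = - \frac{1102}{125 + 1818} = - \frac{1102}{1943} = \left(-1102\right) \frac{1}{1943} = - \frac{38}{67}$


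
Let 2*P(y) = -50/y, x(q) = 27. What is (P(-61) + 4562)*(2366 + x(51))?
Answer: 665988651/61 ≈ 1.0918e+7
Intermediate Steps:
P(y) = -25/y (P(y) = (-50/y)/2 = -25/y)
(P(-61) + 4562)*(2366 + x(51)) = (-25/(-61) + 4562)*(2366 + 27) = (-25*(-1/61) + 4562)*2393 = (25/61 + 4562)*2393 = (278307/61)*2393 = 665988651/61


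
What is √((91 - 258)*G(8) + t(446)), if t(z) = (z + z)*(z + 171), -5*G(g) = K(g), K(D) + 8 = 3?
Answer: 3*√61133 ≈ 741.75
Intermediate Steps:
K(D) = -5 (K(D) = -8 + 3 = -5)
G(g) = 1 (G(g) = -⅕*(-5) = 1)
t(z) = 2*z*(171 + z) (t(z) = (2*z)*(171 + z) = 2*z*(171 + z))
√((91 - 258)*G(8) + t(446)) = √((91 - 258)*1 + 2*446*(171 + 446)) = √(-167*1 + 2*446*617) = √(-167 + 550364) = √550197 = 3*√61133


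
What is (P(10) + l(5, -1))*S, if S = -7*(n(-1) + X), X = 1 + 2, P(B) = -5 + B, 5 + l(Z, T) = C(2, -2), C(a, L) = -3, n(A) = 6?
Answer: 189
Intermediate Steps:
l(Z, T) = -8 (l(Z, T) = -5 - 3 = -8)
X = 3
S = -63 (S = -7*(6 + 3) = -7*9 = -63)
(P(10) + l(5, -1))*S = ((-5 + 10) - 8)*(-63) = (5 - 8)*(-63) = -3*(-63) = 189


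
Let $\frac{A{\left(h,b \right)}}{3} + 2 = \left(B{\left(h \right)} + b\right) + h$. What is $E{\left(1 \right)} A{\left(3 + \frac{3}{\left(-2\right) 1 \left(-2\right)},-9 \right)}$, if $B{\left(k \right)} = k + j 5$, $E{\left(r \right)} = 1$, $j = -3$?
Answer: $- \frac{111}{2} \approx -55.5$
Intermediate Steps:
$B{\left(k \right)} = -15 + k$ ($B{\left(k \right)} = k - 15 = -15 + k$)
$A{\left(h,b \right)} = -51 + 3 b + 6 h$ ($A{\left(h,b \right)} = -6 + 3 \left(\left(\left(-15 + h\right) + b\right) + h\right) = -6 + 3 \left(\left(-15 + b + h\right) + h\right) = -6 + 3 \left(-15 + b + 2 h\right) = -6 + \left(-45 + 3 b + 6 h\right) = -51 + 3 b + 6 h$)
$E{\left(1 \right)} A{\left(3 + \frac{3}{\left(-2\right) 1 \left(-2\right)},-9 \right)} = 1 \left(-51 + 3 \left(-9\right) + 6 \left(3 + \frac{3}{\left(-2\right) 1 \left(-2\right)}\right)\right) = 1 \left(-51 - 27 + 6 \left(3 + \frac{3}{\left(-2\right) \left(-2\right)}\right)\right) = 1 \left(-51 - 27 + 6 \left(3 + \frac{3}{4}\right)\right) = 1 \left(-51 - 27 + 6 \cdot \frac{15}{4}\right) = 1 \left(-51 - 27 + \frac{45}{2}\right) = 1 \left(- \frac{111}{2}\right) = - \frac{111}{2}$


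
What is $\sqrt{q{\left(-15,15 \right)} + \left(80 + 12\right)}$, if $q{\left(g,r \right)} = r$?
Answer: $\sqrt{107} \approx 10.344$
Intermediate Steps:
$\sqrt{q{\left(-15,15 \right)} + \left(80 + 12\right)} = \sqrt{15 + \left(80 + 12\right)} = \sqrt{15 + 92} = \sqrt{107}$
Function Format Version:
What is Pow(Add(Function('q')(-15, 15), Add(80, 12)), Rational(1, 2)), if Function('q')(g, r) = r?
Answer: Pow(107, Rational(1, 2)) ≈ 10.344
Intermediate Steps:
Pow(Add(Function('q')(-15, 15), Add(80, 12)), Rational(1, 2)) = Pow(Add(15, Add(80, 12)), Rational(1, 2)) = Pow(Add(15, 92), Rational(1, 2)) = Pow(107, Rational(1, 2))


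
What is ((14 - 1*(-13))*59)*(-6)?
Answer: -9558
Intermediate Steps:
((14 - 1*(-13))*59)*(-6) = ((14 + 13)*59)*(-6) = (27*59)*(-6) = 1593*(-6) = -9558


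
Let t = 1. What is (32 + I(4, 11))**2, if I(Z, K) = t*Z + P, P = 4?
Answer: 1600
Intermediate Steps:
I(Z, K) = 4 + Z (I(Z, K) = 1*Z + 4 = Z + 4 = 4 + Z)
(32 + I(4, 11))**2 = (32 + (4 + 4))**2 = (32 + 8)**2 = 40**2 = 1600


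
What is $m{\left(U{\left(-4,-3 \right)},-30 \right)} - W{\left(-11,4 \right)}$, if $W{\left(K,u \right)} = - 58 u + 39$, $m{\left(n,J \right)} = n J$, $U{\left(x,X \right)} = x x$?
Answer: $-287$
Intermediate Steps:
$U{\left(x,X \right)} = x^{2}$
$m{\left(n,J \right)} = J n$
$W{\left(K,u \right)} = 39 - 58 u$
$m{\left(U{\left(-4,-3 \right)},-30 \right)} - W{\left(-11,4 \right)} = - 30 \left(-4\right)^{2} - \left(39 - 232\right) = \left(-30\right) 16 - \left(39 - 232\right) = -480 - -193 = -480 + 193 = -287$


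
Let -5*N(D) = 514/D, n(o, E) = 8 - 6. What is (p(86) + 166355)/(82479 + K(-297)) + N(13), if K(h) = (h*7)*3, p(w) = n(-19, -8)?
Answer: -28375183/4955730 ≈ -5.7257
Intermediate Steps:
n(o, E) = 2
p(w) = 2
K(h) = 21*h (K(h) = (7*h)*3 = 21*h)
N(D) = -514/(5*D)
(p(86) + 166355)/(82479 + K(-297)) + N(13) = (2 + 166355)/(82479 + 21*(-297)) - 514/5/13 = 166357/(82479 - 6237) - 514/5*1/13 = 166357/76242 - 514/65 = -28375183/4955730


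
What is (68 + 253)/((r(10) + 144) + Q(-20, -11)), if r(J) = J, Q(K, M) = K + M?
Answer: 107/41 ≈ 2.6098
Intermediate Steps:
(68 + 253)/((r(10) + 144) + Q(-20, -11)) = (68 + 253)/((10 + 144) + (-20 - 11)) = 321/(154 - 31) = 321/123 = 321*(1/123) = 107/41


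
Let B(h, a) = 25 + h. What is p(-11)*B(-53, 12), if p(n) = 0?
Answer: 0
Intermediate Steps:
p(-11)*B(-53, 12) = 0*(25 - 53) = 0*(-28) = 0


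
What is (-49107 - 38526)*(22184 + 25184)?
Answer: -4150999944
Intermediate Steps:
(-49107 - 38526)*(22184 + 25184) = -87633*47368 = -4150999944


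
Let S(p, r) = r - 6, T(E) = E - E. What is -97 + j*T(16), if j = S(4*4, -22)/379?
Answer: -97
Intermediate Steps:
T(E) = 0
S(p, r) = -6 + r
j = -28/379 (j = (-6 - 22)/379 = -28*1/379 = -28/379 ≈ -0.073879)
-97 + j*T(16) = -97 - 28/379*0 = -97 + 0 = -97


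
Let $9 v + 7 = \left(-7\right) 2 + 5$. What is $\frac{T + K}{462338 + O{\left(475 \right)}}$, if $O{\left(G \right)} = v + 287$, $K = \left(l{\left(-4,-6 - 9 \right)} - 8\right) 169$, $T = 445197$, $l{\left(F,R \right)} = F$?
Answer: $\frac{3988521}{4163609} \approx 0.95795$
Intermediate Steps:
$v = - \frac{16}{9}$ ($v = - \frac{7}{9} + \frac{\left(-7\right) 2 + 5}{9} = - \frac{7}{9} + \frac{-14 + 5}{9} = - \frac{7}{9} + \frac{1}{9} \left(-9\right) = - \frac{7}{9} - 1 = - \frac{16}{9} \approx -1.7778$)
$K = -2028$ ($K = \left(-4 - 8\right) 169 = \left(-12\right) 169 = -2028$)
$O{\left(G \right)} = \frac{2567}{9}$ ($O{\left(G \right)} = - \frac{16}{9} + 287 = \frac{2567}{9}$)
$\frac{T + K}{462338 + O{\left(475 \right)}} = \frac{445197 - 2028}{462338 + \frac{2567}{9}} = \frac{443169}{\frac{4163609}{9}} = 443169 \cdot \frac{9}{4163609} = \frac{3988521}{4163609}$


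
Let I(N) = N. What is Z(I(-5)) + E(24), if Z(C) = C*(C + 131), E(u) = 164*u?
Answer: 3306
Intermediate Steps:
Z(C) = C*(131 + C)
Z(I(-5)) + E(24) = -5*(131 - 5) + 164*24 = -5*126 + 3936 = -630 + 3936 = 3306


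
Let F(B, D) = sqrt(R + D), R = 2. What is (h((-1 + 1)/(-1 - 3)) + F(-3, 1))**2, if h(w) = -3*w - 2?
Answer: (2 - sqrt(3))**2 ≈ 0.071797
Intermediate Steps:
F(B, D) = sqrt(2 + D)
h(w) = -2 - 3*w
(h((-1 + 1)/(-1 - 3)) + F(-3, 1))**2 = ((-2 - 3*(-1 + 1)/(-1 - 3)) + sqrt(2 + 1))**2 = ((-2 - 0/(-4)) + sqrt(3))**2 = ((-2 - 0*(-1)/4) + sqrt(3))**2 = ((-2 - 3*0) + sqrt(3))**2 = ((-2 + 0) + sqrt(3))**2 = (-2 + sqrt(3))**2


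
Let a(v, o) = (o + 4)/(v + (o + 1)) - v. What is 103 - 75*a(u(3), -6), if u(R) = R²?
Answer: 1631/2 ≈ 815.50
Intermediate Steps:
a(v, o) = -v + (4 + o)/(1 + o + v) (a(v, o) = (4 + o)/(v + (1 + o)) - v = (4 + o)/(1 + o + v) - v = -v + (4 + o)/(1 + o + v))
103 - 75*a(u(3), -6) = 103 - 75*(4 - 6 - 1*3² - (3²)² - 1*(-6)*3²)/(1 - 6 + 3²) = 103 - 75*(4 - 6 - 1*9 - 1*9² - 1*(-6)*9)/(1 - 6 + 9) = 103 - 75*(4 - 6 - 9 - 1*81 + 54)/4 = 103 - 75*(4 - 6 - 9 - 81 + 54)/4 = 103 - 75*(-38)/4 = 103 - 75*(-19/2) = 103 + 1425/2 = 1631/2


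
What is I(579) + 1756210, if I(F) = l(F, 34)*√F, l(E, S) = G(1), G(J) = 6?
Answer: 1756210 + 6*√579 ≈ 1.7564e+6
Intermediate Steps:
l(E, S) = 6
I(F) = 6*√F
I(579) + 1756210 = 6*√579 + 1756210 = 1756210 + 6*√579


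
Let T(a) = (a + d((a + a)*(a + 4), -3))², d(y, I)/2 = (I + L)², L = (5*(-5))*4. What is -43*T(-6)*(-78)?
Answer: 1509128758176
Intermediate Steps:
L = -100 (L = -25*4 = -100)
d(y, I) = 2*(-100 + I)² (d(y, I) = 2*(I - 100)² = 2*(-100 + I)²)
T(a) = (21218 + a)² (T(a) = (a + 2*(-100 - 3)²)² = (a + 2*(-103)²)² = (a + 2*10609)² = (a + 21218)² = (21218 + a)²)
-43*T(-6)*(-78) = -43*(21218 - 6)²*(-78) = -43*21212²*(-78) = -43*449948944*(-78) = -19347804592*(-78) = 1509128758176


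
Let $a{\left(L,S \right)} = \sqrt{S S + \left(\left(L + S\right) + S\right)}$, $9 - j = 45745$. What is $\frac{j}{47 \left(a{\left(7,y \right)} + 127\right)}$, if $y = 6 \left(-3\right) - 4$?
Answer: $- \frac{2904236}{368527} + \frac{22868 \sqrt{447}}{368527} \approx -6.5687$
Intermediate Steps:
$j = -45736$ ($j = 9 - 45745 = -45736$)
$y = -22$ ($y = -18 - 4 = -22$)
$a{\left(L,S \right)} = \sqrt{L + S^{2} + 2 S}$ ($a{\left(L,S \right)} = \sqrt{S^{2} + \left(L + 2 S\right)} = \sqrt{L + S^{2} + 2 S}$)
$\frac{j}{47 \left(a{\left(7,y \right)} + 127\right)} = - \frac{45736}{47 \left(\sqrt{7 + \left(-22\right)^{2} + 2 \left(-22\right)} + 127\right)} = - \frac{45736}{47 \left(\sqrt{7 + 484 - 44} + 127\right)} = - \frac{45736}{47 \left(\sqrt{447} + 127\right)} = - \frac{45736}{47 \left(127 + \sqrt{447}\right)} = - \frac{45736}{5969 + 47 \sqrt{447}}$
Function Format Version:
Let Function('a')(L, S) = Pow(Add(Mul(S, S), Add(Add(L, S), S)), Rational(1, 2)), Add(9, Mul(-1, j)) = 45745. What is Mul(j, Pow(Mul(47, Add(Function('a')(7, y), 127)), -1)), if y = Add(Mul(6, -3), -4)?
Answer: Add(Rational(-2904236, 368527), Mul(Rational(22868, 368527), Pow(447, Rational(1, 2)))) ≈ -6.5687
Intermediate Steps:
j = -45736 (j = Add(9, Mul(-1, 45745)) = Add(9, -45745) = -45736)
y = -22 (y = Add(-18, -4) = -22)
Function('a')(L, S) = Pow(Add(L, Pow(S, 2), Mul(2, S)), Rational(1, 2)) (Function('a')(L, S) = Pow(Add(Pow(S, 2), Add(L, Mul(2, S))), Rational(1, 2)) = Pow(Add(L, Pow(S, 2), Mul(2, S)), Rational(1, 2)))
Mul(j, Pow(Mul(47, Add(Function('a')(7, y), 127)), -1)) = Mul(-45736, Pow(Mul(47, Add(Pow(Add(7, Pow(-22, 2), Mul(2, -22)), Rational(1, 2)), 127)), -1)) = Mul(-45736, Pow(Mul(47, Add(Pow(Add(7, 484, -44), Rational(1, 2)), 127)), -1)) = Mul(-45736, Pow(Mul(47, Add(Pow(447, Rational(1, 2)), 127)), -1)) = Mul(-45736, Pow(Mul(47, Add(127, Pow(447, Rational(1, 2)))), -1)) = Mul(-45736, Pow(Add(5969, Mul(47, Pow(447, Rational(1, 2)))), -1))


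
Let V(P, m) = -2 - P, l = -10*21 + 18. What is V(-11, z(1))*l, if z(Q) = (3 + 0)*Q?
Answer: -1728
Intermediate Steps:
z(Q) = 3*Q
l = -192 (l = -210 + 18 = -192)
V(-11, z(1))*l = (-2 - 1*(-11))*(-192) = (-2 + 11)*(-192) = 9*(-192) = -1728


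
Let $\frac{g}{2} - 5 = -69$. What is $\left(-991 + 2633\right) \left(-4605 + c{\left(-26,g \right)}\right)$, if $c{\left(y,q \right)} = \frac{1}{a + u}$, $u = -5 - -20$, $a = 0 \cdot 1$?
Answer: $- \frac{113419508}{15} \approx -7.5613 \cdot 10^{6}$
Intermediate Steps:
$g = -128$ ($g = 10 + 2 \left(-69\right) = 10 - 138 = -128$)
$a = 0$
$u = 15$ ($u = -5 + 20 = 15$)
$c{\left(y,q \right)} = \frac{1}{15}$ ($c{\left(y,q \right)} = \frac{1}{0 + 15} = \frac{1}{15}$)
$\left(-991 + 2633\right) \left(-4605 + c{\left(-26,g \right)}\right) = \left(-991 + 2633\right) \left(-4605 + \frac{1}{15}\right) = 1642 \left(- \frac{69074}{15}\right) = - \frac{113419508}{15}$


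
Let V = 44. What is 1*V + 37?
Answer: 81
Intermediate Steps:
1*V + 37 = 1*44 + 37 = 44 + 37 = 81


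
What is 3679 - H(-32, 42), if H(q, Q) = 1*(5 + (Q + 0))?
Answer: 3632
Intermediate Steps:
H(q, Q) = 5 + Q (H(q, Q) = 1*(5 + Q) = 5 + Q)
3679 - H(-32, 42) = 3679 - (5 + 42) = 3679 - 1*47 = 3679 - 47 = 3632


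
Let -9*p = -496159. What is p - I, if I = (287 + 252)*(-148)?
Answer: 1214107/9 ≈ 1.3490e+5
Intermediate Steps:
I = -79772 (I = 539*(-148) = -79772)
p = 496159/9 (p = -⅑*(-496159) = 496159/9 ≈ 55129.)
p - I = 496159/9 - 1*(-79772) = 496159/9 + 79772 = 1214107/9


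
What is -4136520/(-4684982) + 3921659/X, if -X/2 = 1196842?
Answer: -4235690042729/5607183226844 ≈ -0.75540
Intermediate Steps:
X = -2393684 (X = -2*1196842 = -2393684)
-4136520/(-4684982) + 3921659/X = -4136520/(-4684982) + 3921659/(-2393684) = -4136520*(-1/4684982) + 3921659*(-1/2393684) = 2068260/2342491 - 3921659/2393684 = -4235690042729/5607183226844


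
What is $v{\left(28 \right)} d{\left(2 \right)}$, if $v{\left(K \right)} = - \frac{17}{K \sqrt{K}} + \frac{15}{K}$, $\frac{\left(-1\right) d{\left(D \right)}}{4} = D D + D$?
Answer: $- \frac{90}{7} + \frac{51 \sqrt{7}}{49} \approx -10.103$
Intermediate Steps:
$d{\left(D \right)} = - 4 D - 4 D^{2}$ ($d{\left(D \right)} = - 4 \left(D D + D\right) = - 4 \left(D^{2} + D\right) = - 4 \left(D + D^{2}\right) = - 4 D - 4 D^{2}$)
$v{\left(K \right)} = - \frac{17}{K^{\frac{3}{2}}} + \frac{15}{K}$
$v{\left(28 \right)} d{\left(2 \right)} = \left(- \frac{17}{56 \sqrt{7}} + \frac{15}{28}\right) \left(\left(-4\right) 2 \left(1 + 2\right)\right) = \left(- 17 \frac{\sqrt{7}}{392} + 15 \cdot \frac{1}{28}\right) \left(\left(-4\right) 2 \cdot 3\right) = \left(- \frac{17 \sqrt{7}}{392} + \frac{15}{28}\right) \left(-24\right) = \left(\frac{15}{28} - \frac{17 \sqrt{7}}{392}\right) \left(-24\right) = - \frac{90}{7} + \frac{51 \sqrt{7}}{49}$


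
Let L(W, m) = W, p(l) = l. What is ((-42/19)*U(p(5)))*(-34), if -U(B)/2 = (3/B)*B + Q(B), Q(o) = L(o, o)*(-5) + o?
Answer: 48552/19 ≈ 2555.4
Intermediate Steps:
Q(o) = -4*o (Q(o) = o*(-5) + o = -5*o + o = -4*o)
U(B) = -6 + 8*B (U(B) = -2*((3/B)*B - 4*B) = -2*(3 - 4*B) = -6 + 8*B)
((-42/19)*U(p(5)))*(-34) = ((-42/19)*(-6 + 8*5))*(-34) = ((-42*1/19)*(-6 + 40))*(-34) = -42/19*34*(-34) = -1428/19*(-34) = 48552/19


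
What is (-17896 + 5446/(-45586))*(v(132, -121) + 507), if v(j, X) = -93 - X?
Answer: -218229844285/22793 ≈ -9.5744e+6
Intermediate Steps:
(-17896 + 5446/(-45586))*(v(132, -121) + 507) = (-17896 + 5446/(-45586))*((-93 - 1*(-121)) + 507) = (-17896 + 5446*(-1/45586))*((-93 + 121) + 507) = (-17896 - 2723/22793)*(28 + 507) = -407906251/22793*535 = -218229844285/22793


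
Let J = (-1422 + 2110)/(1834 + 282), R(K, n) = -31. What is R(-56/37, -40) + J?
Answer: -16227/529 ≈ -30.675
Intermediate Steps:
J = 172/529 (J = 688/2116 = 688*(1/2116) = 172/529 ≈ 0.32514)
R(-56/37, -40) + J = -31 + 172/529 = -16227/529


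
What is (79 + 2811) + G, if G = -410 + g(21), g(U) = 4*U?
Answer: 2564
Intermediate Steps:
G = -326 (G = -410 + 4*21 = -410 + 84 = -326)
(79 + 2811) + G = (79 + 2811) - 326 = 2890 - 326 = 2564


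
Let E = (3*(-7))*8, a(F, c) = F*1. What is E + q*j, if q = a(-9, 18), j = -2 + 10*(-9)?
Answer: 660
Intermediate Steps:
a(F, c) = F
E = -168 (E = -21*8 = -168)
j = -92 (j = -2 - 90 = -92)
q = -9
E + q*j = -168 - 9*(-92) = -168 + 828 = 660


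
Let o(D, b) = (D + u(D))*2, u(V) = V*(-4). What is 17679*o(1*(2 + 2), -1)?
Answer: -424296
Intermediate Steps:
u(V) = -4*V
o(D, b) = -6*D (o(D, b) = (D - 4*D)*2 = -3*D*2 = -6*D)
17679*o(1*(2 + 2), -1) = 17679*(-6*(2 + 2)) = 17679*(-6*4) = 17679*(-24) = -424296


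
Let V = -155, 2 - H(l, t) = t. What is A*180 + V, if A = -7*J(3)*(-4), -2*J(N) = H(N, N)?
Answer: 2365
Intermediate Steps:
H(l, t) = 2 - t
J(N) = -1 + N/2 (J(N) = -(2 - N)/2 = -1 + N/2)
A = 14 (A = -7*(-1 + (½)*3)*(-4) = -7*(-1 + 3/2)*(-4) = -7*½*(-4) = -7/2*(-4) = 14)
A*180 + V = 14*180 - 155 = 2520 - 155 = 2365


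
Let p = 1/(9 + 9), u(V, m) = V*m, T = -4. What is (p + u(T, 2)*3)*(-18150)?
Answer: 1303775/3 ≈ 4.3459e+5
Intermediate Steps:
p = 1/18 ≈ 0.055556
(p + u(T, 2)*3)*(-18150) = (1/18 - 4*2*3)*(-18150) = (1/18 - 8*3)*(-18150) = (1/18 - 24)*(-18150) = -431/18*(-18150) = 1303775/3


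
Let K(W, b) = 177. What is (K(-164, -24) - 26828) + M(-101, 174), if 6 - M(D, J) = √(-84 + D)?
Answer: -26645 - I*√185 ≈ -26645.0 - 13.601*I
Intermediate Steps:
M(D, J) = 6 - √(-84 + D)
(K(-164, -24) - 26828) + M(-101, 174) = (177 - 26828) + (6 - √(-84 - 101)) = -26651 + (6 - √(-185)) = -26651 + (6 - I*√185) = -26645 - I*√185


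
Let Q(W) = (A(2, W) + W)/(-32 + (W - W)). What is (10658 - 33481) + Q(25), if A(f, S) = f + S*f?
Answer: -730413/32 ≈ -22825.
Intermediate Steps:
Q(W) = -1/16 - 3*W/32 (Q(W) = (2*(1 + W) + W)/(-32 + (W - W)) = ((2 + 2*W) + W)/(-32 + 0) = (2 + 3*W)/(-32) = (2 + 3*W)*(-1/32) = -1/16 - 3*W/32)
(10658 - 33481) + Q(25) = (10658 - 33481) + (-1/16 - 3/32*25) = -22823 + (-1/16 - 75/32) = -22823 - 77/32 = -730413/32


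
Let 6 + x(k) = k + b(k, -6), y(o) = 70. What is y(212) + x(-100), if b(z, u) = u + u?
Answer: -48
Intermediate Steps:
b(z, u) = 2*u
x(k) = -18 + k (x(k) = -6 + (k + 2*(-6)) = -6 + (k - 12) = -6 + (-12 + k) = -18 + k)
y(212) + x(-100) = 70 + (-18 - 100) = 70 - 118 = -48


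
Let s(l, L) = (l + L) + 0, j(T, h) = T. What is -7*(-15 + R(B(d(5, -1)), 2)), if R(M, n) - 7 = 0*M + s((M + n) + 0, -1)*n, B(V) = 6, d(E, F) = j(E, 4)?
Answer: -42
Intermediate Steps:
d(E, F) = E
s(l, L) = L + l (s(l, L) = (L + l) + 0 = L + l)
R(M, n) = 7 + n*(-1 + M + n) (R(M, n) = 7 + (0*M + (-1 + ((M + n) + 0))*n) = 7 + (0 + (-1 + (M + n))*n) = 7 + (0 + (-1 + M + n)*n) = 7 + (0 + n*(-1 + M + n)) = 7 + n*(-1 + M + n))
-7*(-15 + R(B(d(5, -1)), 2)) = -7*(-15 + (7 + 2*(-1 + 6 + 2))) = -7*(-15 + (7 + 2*7)) = -7*(-15 + (7 + 14)) = -7*(-15 + 21) = -7*6 = -42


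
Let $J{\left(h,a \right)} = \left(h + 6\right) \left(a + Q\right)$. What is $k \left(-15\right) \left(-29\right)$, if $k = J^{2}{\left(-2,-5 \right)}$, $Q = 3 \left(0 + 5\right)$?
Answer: $696000$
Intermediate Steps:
$Q = 15$ ($Q = 3 \cdot 5 = 15$)
$J{\left(h,a \right)} = \left(6 + h\right) \left(15 + a\right)$ ($J{\left(h,a \right)} = \left(h + 6\right) \left(a + 15\right) = \left(6 + h\right) \left(15 + a\right)$)
$k = 1600$ ($k = \left(90 + 6 \left(-5\right) + 15 \left(-2\right) - -10\right)^{2} = \left(90 - 30 - 30 + 10\right)^{2} = 40^{2} = 1600$)
$k \left(-15\right) \left(-29\right) = 1600 \left(-15\right) \left(-29\right) = \left(-24000\right) \left(-29\right) = 696000$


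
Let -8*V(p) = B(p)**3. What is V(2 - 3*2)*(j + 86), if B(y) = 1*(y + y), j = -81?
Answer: 320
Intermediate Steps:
B(y) = 2*y (B(y) = 1*(2*y) = 2*y)
V(p) = -p**3 (V(p) = -8*p**3/8 = -p**3)
V(2 - 3*2)*(j + 86) = (-(2 - 3*2)**3)*(-81 + 86) = -(2 - 6)**3*5 = -1*(-4)**3*5 = -1*(-64)*5 = 64*5 = 320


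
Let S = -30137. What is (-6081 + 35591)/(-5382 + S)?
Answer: -29510/35519 ≈ -0.83082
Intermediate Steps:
(-6081 + 35591)/(-5382 + S) = (-6081 + 35591)/(-5382 - 30137) = 29510/(-35519) = 29510*(-1/35519) = -29510/35519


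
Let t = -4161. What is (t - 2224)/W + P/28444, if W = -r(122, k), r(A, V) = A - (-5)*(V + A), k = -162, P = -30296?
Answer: -3538039/42666 ≈ -82.924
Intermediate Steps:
r(A, V) = 5*V + 6*A (r(A, V) = A - (-5)*(A + V) = A - (-5*A - 5*V) = A + (5*A + 5*V) = 5*V + 6*A)
W = 78 (W = -(5*(-162) + 6*122) = -(-810 + 732) = -1*(-78) = 78)
(t - 2224)/W + P/28444 = (-4161 - 2224)/78 - 30296/28444 = -6385*1/78 - 30296*1/28444 = -6385/78 - 7574/7111 = -3538039/42666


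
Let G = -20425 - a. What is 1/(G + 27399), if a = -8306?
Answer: 1/15280 ≈ 6.5445e-5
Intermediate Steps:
G = -12119 (G = -20425 - 1*(-8306) = -20425 + 8306 = -12119)
1/(G + 27399) = 1/(-12119 + 27399) = 1/15280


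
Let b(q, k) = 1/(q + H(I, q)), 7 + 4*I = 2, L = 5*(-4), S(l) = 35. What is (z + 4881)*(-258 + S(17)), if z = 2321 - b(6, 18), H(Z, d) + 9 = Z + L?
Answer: -155787354/97 ≈ -1.6061e+6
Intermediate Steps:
L = -20
I = -5/4 (I = -7/4 + (1/4)*2 = -7/4 + 1/2 = -5/4 ≈ -1.2500)
H(Z, d) = -29 + Z (H(Z, d) = -9 + (Z - 20) = -9 + (-20 + Z) = -29 + Z)
b(q, k) = 1/(-121/4 + q) (b(q, k) = 1/(q + (-29 - 5/4)) = 1/(q - 121/4) = 1/(-121/4 + q))
z = 225141/97 (z = 2321 - 4/(-121 + 4*6) = 2321 - 4/(-121 + 24) = 2321 - 4/(-97) = 2321 - 4*(-1)/97 = 2321 - 1*(-4/97) = 2321 + 4/97 = 225141/97 ≈ 2321.0)
(z + 4881)*(-258 + S(17)) = (225141/97 + 4881)*(-258 + 35) = (698598/97)*(-223) = -155787354/97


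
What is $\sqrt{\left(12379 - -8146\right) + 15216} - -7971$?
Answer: $7971 + \sqrt{35741} \approx 8160.1$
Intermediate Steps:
$\sqrt{\left(12379 - -8146\right) + 15216} - -7971 = \sqrt{\left(12379 + 8146\right) + 15216} + 7971 = \sqrt{20525 + 15216} + 7971 = \sqrt{35741} + 7971 = 7971 + \sqrt{35741}$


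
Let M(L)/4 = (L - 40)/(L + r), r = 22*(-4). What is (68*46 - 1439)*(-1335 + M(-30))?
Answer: -132797625/59 ≈ -2.2508e+6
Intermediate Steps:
r = -88
M(L) = 4*(-40 + L)/(-88 + L) (M(L) = 4*((L - 40)/(L - 88)) = 4*((-40 + L)/(-88 + L)) = 4*(-40 + L)/(-88 + L))
(68*46 - 1439)*(-1335 + M(-30)) = (68*46 - 1439)*(-1335 + 4*(-40 - 30)/(-88 - 30)) = (3128 - 1439)*(-1335 + 4*(-70)/(-118)) = 1689*(-1335 + 4*(-1/118)*(-70)) = 1689*(-1335 + 140/59) = 1689*(-78625/59) = -132797625/59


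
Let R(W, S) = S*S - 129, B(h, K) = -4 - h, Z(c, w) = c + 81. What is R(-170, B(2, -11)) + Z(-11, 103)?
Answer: -23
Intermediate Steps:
Z(c, w) = 81 + c
R(W, S) = -129 + S² (R(W, S) = S² - 129 = -129 + S²)
R(-170, B(2, -11)) + Z(-11, 103) = (-129 + (-4 - 1*2)²) + (81 - 11) = (-129 + (-4 - 2)²) + 70 = (-129 + (-6)²) + 70 = (-129 + 36) + 70 = -93 + 70 = -23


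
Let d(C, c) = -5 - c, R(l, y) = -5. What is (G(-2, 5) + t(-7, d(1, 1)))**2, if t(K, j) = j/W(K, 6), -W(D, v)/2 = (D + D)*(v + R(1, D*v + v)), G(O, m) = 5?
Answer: 4489/196 ≈ 22.903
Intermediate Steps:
W(D, v) = -4*D*(-5 + v) (W(D, v) = -2*(D + D)*(v - 5) = -2*2*D*(-5 + v) = -4*D*(-5 + v))
t(K, j) = -j/(4*K) (t(K, j) = j/((4*K*(5 - 1*6))) = j/((4*K*(5 - 6))) = j/((4*K*(-1))) = j/((-4*K)) = j*(-1/(4*K)) = -j/(4*K))
(G(-2, 5) + t(-7, d(1, 1)))**2 = (5 - 1/4*(-5 - 1*1)/(-7))**2 = (5 - 1/4*(-5 - 1)*(-1/7))**2 = (5 - 1/4*(-6)*(-1/7))**2 = (5 - 3/14)**2 = (67/14)**2 = 4489/196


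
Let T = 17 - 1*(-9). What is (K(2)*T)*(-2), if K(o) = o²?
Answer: -208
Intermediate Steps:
T = 26 (T = 17 + 9 = 26)
(K(2)*T)*(-2) = (2²*26)*(-2) = (4*26)*(-2) = 104*(-2) = -208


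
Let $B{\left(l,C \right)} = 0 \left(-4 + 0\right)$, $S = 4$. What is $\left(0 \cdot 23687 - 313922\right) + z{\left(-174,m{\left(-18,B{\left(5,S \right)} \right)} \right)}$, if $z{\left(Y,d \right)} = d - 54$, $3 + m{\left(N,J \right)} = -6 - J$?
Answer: $-313985$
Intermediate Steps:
$B{\left(l,C \right)} = 0$ ($B{\left(l,C \right)} = 0 \left(-4\right) = 0$)
$m{\left(N,J \right)} = -9 - J$ ($m{\left(N,J \right)} = -3 - \left(6 + J\right) = -9 - J$)
$z{\left(Y,d \right)} = -54 + d$ ($z{\left(Y,d \right)} = d - 54 = -54 + d$)
$\left(0 \cdot 23687 - 313922\right) + z{\left(-174,m{\left(-18,B{\left(5,S \right)} \right)} \right)} = \left(0 \cdot 23687 - 313922\right) - 63 = \left(0 - 313922\right) + \left(-54 + \left(-9 + 0\right)\right) = -313922 - 63 = -313985$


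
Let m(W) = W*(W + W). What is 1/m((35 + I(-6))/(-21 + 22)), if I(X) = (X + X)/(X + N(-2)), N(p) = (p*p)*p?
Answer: 49/126002 ≈ 0.00038888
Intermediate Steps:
N(p) = p**3 (N(p) = p**2*p = p**3)
I(X) = 2*X/(-8 + X) (I(X) = (X + X)/(X + (-2)**3) = (2*X)/(X - 8) = (2*X)/(-8 + X) = 2*X/(-8 + X))
m(W) = 2*W**2 (m(W) = W*(2*W) = 2*W**2)
1/m((35 + I(-6))/(-21 + 22)) = 1/(2*((35 + 2*(-6)/(-8 - 6))/(-21 + 22))**2) = 1/(2*((35 + 2*(-6)/(-14))/1)**2) = 1/(2*((35 + 2*(-6)*(-1/14))*1)**2) = 1/(2*((35 + 6/7)*1)**2) = 1/(2*((251/7)*1)**2) = 1/(2*(251/7)**2) = 1/(2*(63001/49)) = 1/(126002/49) = 49/126002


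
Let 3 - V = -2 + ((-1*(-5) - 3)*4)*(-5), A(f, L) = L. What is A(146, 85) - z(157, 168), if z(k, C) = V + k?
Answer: -117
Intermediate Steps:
V = 45 (V = 3 - (-2 + ((-1*(-5) - 3)*4)*(-5)) = 3 - (-2 + ((5 - 3)*4)*(-5)) = 3 - (-2 + (2*4)*(-5)) = 3 - (-2 + 8*(-5)) = 3 - (-2 - 40) = 3 - 1*(-42) = 3 + 42 = 45)
z(k, C) = 45 + k
A(146, 85) - z(157, 168) = 85 - (45 + 157) = 85 - 1*202 = 85 - 202 = -117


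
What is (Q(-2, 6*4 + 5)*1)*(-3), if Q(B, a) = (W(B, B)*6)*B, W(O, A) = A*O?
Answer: 144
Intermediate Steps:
Q(B, a) = 6*B³ (Q(B, a) = ((B*B)*6)*B = (B²*6)*B = (6*B²)*B = 6*B³)
(Q(-2, 6*4 + 5)*1)*(-3) = ((6*(-2)³)*1)*(-3) = ((6*(-8))*1)*(-3) = -48*1*(-3) = -48*(-3) = 144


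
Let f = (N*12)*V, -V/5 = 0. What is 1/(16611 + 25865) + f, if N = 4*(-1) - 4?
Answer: 1/42476 ≈ 2.3543e-5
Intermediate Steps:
V = 0 (V = -5*0 = 0)
N = -8 (N = -4 - 4 = -8)
f = 0 (f = -8*12*0 = -96*0 = 0)
1/(16611 + 25865) + f = 1/(16611 + 25865) + 0 = 1/42476 + 0 = 1/42476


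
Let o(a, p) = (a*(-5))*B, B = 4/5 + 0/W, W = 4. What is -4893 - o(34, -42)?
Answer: -4757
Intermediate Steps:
B = ⅘ (B = 4/5 + 0/4 = 4*(⅕) + 0*(¼) = ⅘ + 0 = ⅘ ≈ 0.80000)
o(a, p) = -4*a (o(a, p) = (a*(-5))*(⅘) = -5*a*(⅘) = -4*a)
-4893 - o(34, -42) = -4893 - (-4)*34 = -4893 - 1*(-136) = -4893 + 136 = -4757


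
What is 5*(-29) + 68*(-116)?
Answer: -8033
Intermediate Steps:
5*(-29) + 68*(-116) = -145 - 7888 = -8033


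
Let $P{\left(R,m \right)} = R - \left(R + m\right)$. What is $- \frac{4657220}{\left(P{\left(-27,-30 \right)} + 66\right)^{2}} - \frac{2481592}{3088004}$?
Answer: $- \frac{900274021297}{1778690304} \approx -506.14$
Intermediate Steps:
$P{\left(R,m \right)} = - m$ ($P{\left(R,m \right)} = R - \left(R + m\right) = - m$)
$- \frac{4657220}{\left(P{\left(-27,-30 \right)} + 66\right)^{2}} - \frac{2481592}{3088004} = - \frac{4657220}{\left(\left(-1\right) \left(-30\right) + 66\right)^{2}} - \frac{2481592}{3088004} = - \frac{4657220}{\left(30 + 66\right)^{2}} - \frac{620398}{772001} = - \frac{4657220}{96^{2}} - \frac{620398}{772001} = - \frac{4657220}{9216} - \frac{620398}{772001} = \left(-4657220\right) \frac{1}{9216} - \frac{620398}{772001} = - \frac{1164305}{2304} - \frac{620398}{772001} = - \frac{900274021297}{1778690304}$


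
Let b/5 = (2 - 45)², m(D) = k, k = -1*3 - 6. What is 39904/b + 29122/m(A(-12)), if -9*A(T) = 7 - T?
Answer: -6252878/1935 ≈ -3231.5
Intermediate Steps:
A(T) = -7/9 + T/9 (A(T) = -(7 - T)/9 = -7/9 + T/9)
k = -9 (k = -3 - 6 = -9)
m(D) = -9
b = 9245 (b = 5*(2 - 45)² = 5*(-43)² = 5*1849 = 9245)
39904/b + 29122/m(A(-12)) = 39904/9245 + 29122/(-9) = 39904*(1/9245) + 29122*(-⅑) = 928/215 - 29122/9 = -6252878/1935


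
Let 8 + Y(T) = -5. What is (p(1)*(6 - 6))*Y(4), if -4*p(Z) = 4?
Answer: 0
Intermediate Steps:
p(Z) = -1 (p(Z) = -1/4*4 = -1)
Y(T) = -13 (Y(T) = -8 - 5 = -13)
(p(1)*(6 - 6))*Y(4) = -(6 - 6)*(-13) = -1*0*(-13) = 0*(-13) = 0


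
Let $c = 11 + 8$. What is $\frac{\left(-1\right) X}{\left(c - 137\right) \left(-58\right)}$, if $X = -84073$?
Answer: $\frac{84073}{6844} \approx 12.284$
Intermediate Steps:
$c = 19$
$\frac{\left(-1\right) X}{\left(c - 137\right) \left(-58\right)} = \frac{\left(-1\right) \left(-84073\right)}{\left(19 - 137\right) \left(-58\right)} = \frac{84073}{\left(-118\right) \left(-58\right)} = \frac{84073}{6844}$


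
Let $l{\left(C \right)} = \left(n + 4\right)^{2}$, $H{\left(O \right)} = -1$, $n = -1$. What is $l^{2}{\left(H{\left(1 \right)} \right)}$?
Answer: $81$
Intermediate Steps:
$l{\left(C \right)} = 9$ ($l{\left(C \right)} = \left(-1 + 4\right)^{2} = 3^{2} = 9$)
$l^{2}{\left(H{\left(1 \right)} \right)} = 9^{2} = 81$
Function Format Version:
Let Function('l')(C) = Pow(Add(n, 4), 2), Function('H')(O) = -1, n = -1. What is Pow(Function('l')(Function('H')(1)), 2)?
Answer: 81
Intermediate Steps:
Function('l')(C) = 9 (Function('l')(C) = Pow(Add(-1, 4), 2) = Pow(3, 2) = 9)
Pow(Function('l')(Function('H')(1)), 2) = Pow(9, 2) = 81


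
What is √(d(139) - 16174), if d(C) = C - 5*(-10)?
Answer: I*√15985 ≈ 126.43*I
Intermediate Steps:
d(C) = 50 + C (d(C) = C - 1*(-50) = C + 50 = 50 + C)
√(d(139) - 16174) = √((50 + 139) - 16174) = √(189 - 16174) = √(-15985) = I*√15985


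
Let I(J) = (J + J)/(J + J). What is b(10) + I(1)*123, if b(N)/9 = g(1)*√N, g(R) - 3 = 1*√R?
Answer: 123 + 36*√10 ≈ 236.84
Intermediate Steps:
g(R) = 3 + √R (g(R) = 3 + 1*√R = 3 + √R)
I(J) = 1 (I(J) = (2*J)/((2*J)) = (2*J)*(1/(2*J)) = 1)
b(N) = 36*√N (b(N) = 9*((3 + √1)*√N) = 9*((3 + 1)*√N) = 9*(4*√N) = 36*√N)
b(10) + I(1)*123 = 36*√10 + 1*123 = 36*√10 + 123 = 123 + 36*√10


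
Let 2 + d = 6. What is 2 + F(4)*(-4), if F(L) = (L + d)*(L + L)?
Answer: -254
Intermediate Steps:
d = 4 (d = -2 + 6 = 4)
F(L) = 2*L*(4 + L) (F(L) = (L + 4)*(L + L) = (4 + L)*(2*L) = 2*L*(4 + L))
2 + F(4)*(-4) = 2 + (2*4*(4 + 4))*(-4) = 2 + (2*4*8)*(-4) = 2 + 64*(-4) = 2 - 256 = -254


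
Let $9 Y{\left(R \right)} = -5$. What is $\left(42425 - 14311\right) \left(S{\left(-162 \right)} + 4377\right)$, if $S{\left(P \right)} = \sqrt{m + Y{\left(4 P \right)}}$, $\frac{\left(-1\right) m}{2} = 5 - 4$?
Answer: $123054978 + \frac{28114 i \sqrt{23}}{3} \approx 1.2305 \cdot 10^{8} + 44943.0 i$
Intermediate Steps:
$Y{\left(R \right)} = - \frac{5}{9}$ ($Y{\left(R \right)} = \frac{1}{9} \left(-5\right) = - \frac{5}{9}$)
$m = -2$ ($m = - 2 \left(5 - 4\right) = \left(-2\right) 1 = -2$)
$S{\left(P \right)} = \frac{i \sqrt{23}}{3}$ ($S{\left(P \right)} = \sqrt{-2 - \frac{5}{9}} = \sqrt{- \frac{23}{9}} = \frac{i \sqrt{23}}{3}$)
$\left(42425 - 14311\right) \left(S{\left(-162 \right)} + 4377\right) = \left(42425 - 14311\right) \left(\frac{i \sqrt{23}}{3} + 4377\right) = 28114 \left(4377 + \frac{i \sqrt{23}}{3}\right) = 123054978 + \frac{28114 i \sqrt{23}}{3}$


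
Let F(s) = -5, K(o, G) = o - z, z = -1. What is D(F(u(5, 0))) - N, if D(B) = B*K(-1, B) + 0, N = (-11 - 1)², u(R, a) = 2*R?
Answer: -144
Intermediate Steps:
K(o, G) = 1 + o (K(o, G) = o - 1*(-1) = o + 1 = 1 + o)
N = 144 (N = (-12)² = 144)
D(B) = 0 (D(B) = B*(1 - 1) + 0 = B*0 + 0 = 0 + 0 = 0)
D(F(u(5, 0))) - N = 0 - 1*144 = 0 - 144 = -144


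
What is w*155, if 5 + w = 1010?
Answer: 155775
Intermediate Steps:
w = 1005 (w = -5 + 1010 = 1005)
w*155 = 1005*155 = 155775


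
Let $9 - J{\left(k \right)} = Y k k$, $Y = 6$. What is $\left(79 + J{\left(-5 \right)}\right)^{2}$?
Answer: $3844$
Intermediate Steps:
$J{\left(k \right)} = 9 - 6 k^{2}$ ($J{\left(k \right)} = 9 - 6 k k = 9 - 6 k^{2}$)
$\left(79 + J{\left(-5 \right)}\right)^{2} = \left(79 + \left(9 - 6 \left(-5\right)^{2}\right)\right)^{2} = \left(79 + \left(9 - 150\right)\right)^{2} = \left(79 - 141\right)^{2} = \left(-62\right)^{2} = 3844$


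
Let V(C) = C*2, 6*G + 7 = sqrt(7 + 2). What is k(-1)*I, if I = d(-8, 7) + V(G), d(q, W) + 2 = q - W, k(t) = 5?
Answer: -275/3 ≈ -91.667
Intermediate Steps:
d(q, W) = -2 + q - W (d(q, W) = -2 + (q - W) = -2 + q - W)
G = -2/3 (G = -7/6 + sqrt(7 + 2)/6 = -7/6 + sqrt(9)/6 = -7/6 + (1/6)*3 = -7/6 + 1/2 = -2/3 ≈ -0.66667)
V(C) = 2*C
I = -55/3 (I = (-2 - 8 - 1*7) + 2*(-2/3) = (-2 - 8 - 7) - 4/3 = -17 - 4/3 = -55/3 ≈ -18.333)
k(-1)*I = 5*(-55/3) = -275/3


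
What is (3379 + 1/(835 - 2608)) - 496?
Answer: 5111558/1773 ≈ 2883.0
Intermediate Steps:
(3379 + 1/(835 - 2608)) - 496 = (3379 + 1/(-1773)) - 496 = (3379 - 1/1773) - 496 = 5990966/1773 - 496 = 5111558/1773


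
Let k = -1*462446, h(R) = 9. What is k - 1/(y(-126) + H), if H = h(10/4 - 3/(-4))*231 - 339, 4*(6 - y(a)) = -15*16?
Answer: -835177477/1806 ≈ -4.6245e+5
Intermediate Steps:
y(a) = 66 (y(a) = 6 - (-15)*16/4 = 6 - ¼*(-240) = 6 + 60 = 66)
k = -462446
H = 1740 (H = 9*231 - 339 = 2079 - 339 = 1740)
k - 1/(y(-126) + H) = -462446 - 1/(66 + 1740) = -462446 - 1/1806 = -835177477/1806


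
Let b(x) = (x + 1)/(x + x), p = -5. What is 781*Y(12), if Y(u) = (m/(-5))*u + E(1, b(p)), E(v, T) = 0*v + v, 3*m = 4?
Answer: -8591/5 ≈ -1718.2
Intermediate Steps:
m = 4/3 (m = (1/3)*4 = 4/3 ≈ 1.3333)
b(x) = (1 + x)/(2*x) (b(x) = (1 + x)/((2*x)) = (1 + x)*(1/(2*x)) = (1 + x)/(2*x))
E(v, T) = v (E(v, T) = 0 + v = v)
Y(u) = 1 - 4*u/15 (Y(u) = ((4/3)/(-5))*u + 1 = ((4/3)*(-1/5))*u + 1 = -4*u/15 + 1 = 1 - 4*u/15)
781*Y(12) = 781*(1 - 4/15*12) = 781*(1 - 16/5) = 781*(-11/5) = -8591/5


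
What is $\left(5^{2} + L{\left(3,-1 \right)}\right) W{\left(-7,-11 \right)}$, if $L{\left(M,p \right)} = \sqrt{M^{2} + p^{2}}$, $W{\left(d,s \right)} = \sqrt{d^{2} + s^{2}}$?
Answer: $\sqrt{170} \left(25 + \sqrt{10}\right) \approx 367.19$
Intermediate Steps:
$\left(5^{2} + L{\left(3,-1 \right)}\right) W{\left(-7,-11 \right)} = \left(5^{2} + \sqrt{3^{2} + \left(-1\right)^{2}}\right) \sqrt{\left(-7\right)^{2} + \left(-11\right)^{2}} = \left(25 + \sqrt{9 + 1}\right) \sqrt{49 + 121} = \left(25 + \sqrt{10}\right) \sqrt{170} = \sqrt{170} \left(25 + \sqrt{10}\right)$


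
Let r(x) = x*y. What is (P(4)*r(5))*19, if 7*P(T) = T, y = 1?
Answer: 380/7 ≈ 54.286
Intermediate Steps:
P(T) = T/7
r(x) = x (r(x) = x*1 = x)
(P(4)*r(5))*19 = (((1/7)*4)*5)*19 = ((4/7)*5)*19 = (20/7)*19 = 380/7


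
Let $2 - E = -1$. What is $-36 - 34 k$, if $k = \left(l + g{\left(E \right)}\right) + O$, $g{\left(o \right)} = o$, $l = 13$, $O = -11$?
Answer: $-206$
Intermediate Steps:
$E = 3$ ($E = 2 - -1 = 2 + 1 = 3$)
$k = 5$ ($k = \left(13 + 3\right) - 11 = 16 - 11 = 5$)
$-36 - 34 k = -36 - 170 = -206$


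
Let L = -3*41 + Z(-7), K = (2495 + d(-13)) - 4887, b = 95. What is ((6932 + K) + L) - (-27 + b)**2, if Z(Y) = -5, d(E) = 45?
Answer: -167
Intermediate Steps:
K = -2347 (K = (2495 + 45) - 4887 = 2540 - 4887 = -2347)
L = -128 (L = -3*41 - 5 = -123 - 5 = -128)
((6932 + K) + L) - (-27 + b)**2 = ((6932 - 2347) - 128) - (-27 + 95)**2 = (4585 - 128) - 1*68**2 = 4457 - 1*4624 = 4457 - 4624 = -167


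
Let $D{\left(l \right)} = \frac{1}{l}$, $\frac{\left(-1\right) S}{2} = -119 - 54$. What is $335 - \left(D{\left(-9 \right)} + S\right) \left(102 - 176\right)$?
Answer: $\frac{233377}{9} \approx 25931.0$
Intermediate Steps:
$S = 346$ ($S = - 2 \left(-119 - 54\right) = \left(-2\right) \left(-173\right) = 346$)
$335 - \left(D{\left(-9 \right)} + S\right) \left(102 - 176\right) = 335 - \left(\frac{1}{-9} + 346\right) \left(102 - 176\right) = 335 - \left(- \frac{1}{9} + 346\right) \left(-74\right) = 335 - \frac{3113}{9} \left(-74\right) = 335 - - \frac{230362}{9} = 335 + \frac{230362}{9} = \frac{233377}{9}$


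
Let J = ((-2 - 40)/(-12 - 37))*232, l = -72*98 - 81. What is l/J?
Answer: -16653/464 ≈ -35.890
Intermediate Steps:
l = -7137 (l = -7056 - 81 = -7137)
J = 1392/7 (J = -42/(-49)*232 = -42*(-1/49)*232 = (6/7)*232 = 1392/7 ≈ 198.86)
l/J = -7137/1392/7 = -7137*7/1392 = -16653/464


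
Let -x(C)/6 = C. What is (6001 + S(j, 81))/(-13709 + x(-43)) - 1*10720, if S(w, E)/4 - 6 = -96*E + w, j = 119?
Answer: -144170117/13451 ≈ -10718.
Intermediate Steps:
x(C) = -6*C
S(w, E) = 24 - 384*E + 4*w (S(w, E) = 24 + 4*(-96*E + w) = 24 + 4*(w - 96*E) = 24 + (-384*E + 4*w) = 24 - 384*E + 4*w)
(6001 + S(j, 81))/(-13709 + x(-43)) - 1*10720 = (6001 + (24 - 384*81 + 4*119))/(-13709 - 6*(-43)) - 1*10720 = (6001 + (24 - 31104 + 476))/(-13709 + 258) - 10720 = (6001 - 30604)/(-13451) - 10720 = -24603*(-1/13451) - 10720 = 24603/13451 - 10720 = -144170117/13451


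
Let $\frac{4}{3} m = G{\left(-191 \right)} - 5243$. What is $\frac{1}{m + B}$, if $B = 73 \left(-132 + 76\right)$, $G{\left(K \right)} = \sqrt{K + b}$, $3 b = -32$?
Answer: $- \frac{32081}{257298094} - \frac{11 i \sqrt{15}}{257298094} \approx -0.00012468 - 1.6558 \cdot 10^{-7} i$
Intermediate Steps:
$b = - \frac{32}{3}$ ($b = \frac{1}{3} \left(-32\right) = - \frac{32}{3} \approx -10.667$)
$G{\left(K \right)} = \sqrt{- \frac{32}{3} + K}$ ($G{\left(K \right)} = \sqrt{K - \frac{32}{3}} = \sqrt{- \frac{32}{3} + K}$)
$B = -4088$ ($B = 73 \left(-56\right) = -4088$)
$m = - \frac{15729}{4} + \frac{11 i \sqrt{15}}{4}$ ($m = \frac{3 \left(\frac{\sqrt{-96 + 9 \left(-191\right)}}{3} - 5243\right)}{4} = \frac{3 \left(\frac{\sqrt{-96 - 1719}}{3} - 5243\right)}{4} = \frac{3 \left(\frac{\sqrt{-1815}}{3} - 5243\right)}{4} = \frac{3 \left(\frac{11 i \sqrt{15}}{3} - 5243\right)}{4} = \frac{3 \left(-5243 + \frac{11 i \sqrt{15}}{3}\right)}{4} = - \frac{15729}{4} + \frac{11 i \sqrt{15}}{4} \approx -3932.3 + 10.651 i$)
$\frac{1}{m + B} = \frac{1}{\left(- \frac{15729}{4} + \frac{11 i \sqrt{15}}{4}\right) - 4088} = \frac{1}{- \frac{32081}{4} + \frac{11 i \sqrt{15}}{4}}$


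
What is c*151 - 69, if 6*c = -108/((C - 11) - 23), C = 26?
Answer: 1083/4 ≈ 270.75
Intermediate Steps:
c = 9/4 (c = (-108/((26 - 11) - 23))/6 = (-108/(15 - 23))/6 = (-108/(-8))/6 = (-108*(-⅛))/6 = (⅙)*(27/2) = 9/4 ≈ 2.2500)
c*151 - 69 = (9/4)*151 - 69 = 1359/4 - 69 = 1083/4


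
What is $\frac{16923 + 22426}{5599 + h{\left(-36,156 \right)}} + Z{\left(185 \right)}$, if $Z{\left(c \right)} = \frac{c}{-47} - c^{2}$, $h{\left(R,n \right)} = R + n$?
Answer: $- \frac{484139423}{14147} \approx -34222.0$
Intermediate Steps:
$Z{\left(c \right)} = - c^{2} - \frac{c}{47}$ ($Z{\left(c \right)} = c \left(- \frac{1}{47}\right) - c^{2} = - \frac{c}{47} - c^{2} = - c^{2} - \frac{c}{47}$)
$\frac{16923 + 22426}{5599 + h{\left(-36,156 \right)}} + Z{\left(185 \right)} = \frac{16923 + 22426}{5599 + \left(-36 + 156\right)} - 185 \left(\frac{1}{47} + 185\right) = \frac{39349}{5599 + 120} - 185 \cdot \frac{8696}{47} = \frac{39349}{5719} - \frac{1608760}{47} = 39349 \cdot \frac{1}{5719} - \frac{1608760}{47} = \frac{2071}{301} - \frac{1608760}{47} = - \frac{484139423}{14147}$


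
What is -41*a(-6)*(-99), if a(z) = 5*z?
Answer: -121770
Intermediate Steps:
-41*a(-6)*(-99) = -205*(-6)*(-99) = -41*(-30)*(-99) = 1230*(-99) = -121770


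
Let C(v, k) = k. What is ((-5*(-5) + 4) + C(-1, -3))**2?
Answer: 676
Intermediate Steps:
((-5*(-5) + 4) + C(-1, -3))**2 = ((-5*(-5) + 4) - 3)**2 = ((25 + 4) - 3)**2 = (29 - 3)**2 = 26**2 = 676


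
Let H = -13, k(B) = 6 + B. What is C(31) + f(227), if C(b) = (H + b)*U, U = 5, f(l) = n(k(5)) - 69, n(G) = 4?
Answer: 25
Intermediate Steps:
f(l) = -65 (f(l) = 4 - 69 = -65)
C(b) = -65 + 5*b (C(b) = (-13 + b)*5 = -65 + 5*b)
C(31) + f(227) = (-65 + 5*31) - 65 = (-65 + 155) - 65 = 90 - 65 = 25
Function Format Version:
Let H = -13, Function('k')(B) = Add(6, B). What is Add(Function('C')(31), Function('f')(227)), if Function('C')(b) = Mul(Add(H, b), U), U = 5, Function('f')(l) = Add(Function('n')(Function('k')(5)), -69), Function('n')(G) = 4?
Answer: 25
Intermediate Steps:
Function('f')(l) = -65 (Function('f')(l) = Add(4, -69) = -65)
Function('C')(b) = Add(-65, Mul(5, b)) (Function('C')(b) = Mul(Add(-13, b), 5) = Add(-65, Mul(5, b)))
Add(Function('C')(31), Function('f')(227)) = Add(Add(-65, Mul(5, 31)), -65) = Add(Add(-65, 155), -65) = Add(90, -65) = 25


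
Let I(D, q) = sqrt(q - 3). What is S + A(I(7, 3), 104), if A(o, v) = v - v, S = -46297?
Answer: -46297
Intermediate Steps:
I(D, q) = sqrt(-3 + q)
A(o, v) = 0
S + A(I(7, 3), 104) = -46297 + 0 = -46297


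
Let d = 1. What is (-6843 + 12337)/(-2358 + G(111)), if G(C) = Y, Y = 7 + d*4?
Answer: -5494/2347 ≈ -2.3409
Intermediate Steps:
Y = 11 (Y = 7 + 1*4 = 7 + 4 = 11)
G(C) = 11
(-6843 + 12337)/(-2358 + G(111)) = (-6843 + 12337)/(-2358 + 11) = 5494/(-2347) = 5494*(-1/2347) = -5494/2347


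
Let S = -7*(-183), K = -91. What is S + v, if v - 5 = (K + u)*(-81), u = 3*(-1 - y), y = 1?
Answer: 9143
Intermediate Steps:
u = -6 (u = 3*(-1 - 1*1) = 3*(-1 - 1) = 3*(-2) = -6)
S = 1281
v = 7862 (v = 5 + (-91 - 6)*(-81) = 5 - 97*(-81) = 5 + 7857 = 7862)
S + v = 1281 + 7862 = 9143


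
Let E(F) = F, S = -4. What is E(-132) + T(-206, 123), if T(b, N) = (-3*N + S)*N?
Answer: -46011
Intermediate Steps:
T(b, N) = N*(-4 - 3*N) (T(b, N) = (-3*N - 4)*N = (-4 - 3*N)*N = N*(-4 - 3*N))
E(-132) + T(-206, 123) = -132 - 1*123*(4 + 3*123) = -132 - 1*123*(4 + 369) = -132 - 1*123*373 = -132 - 45879 = -46011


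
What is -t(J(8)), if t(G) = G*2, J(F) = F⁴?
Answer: -8192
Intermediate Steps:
t(G) = 2*G
-t(J(8)) = -2*8⁴ = -2*4096 = -1*8192 = -8192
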